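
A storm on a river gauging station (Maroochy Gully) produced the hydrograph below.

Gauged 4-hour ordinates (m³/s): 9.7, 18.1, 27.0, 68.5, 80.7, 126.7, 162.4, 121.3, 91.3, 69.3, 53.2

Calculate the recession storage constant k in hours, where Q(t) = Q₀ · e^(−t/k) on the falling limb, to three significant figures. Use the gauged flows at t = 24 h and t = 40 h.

On the falling limb, Q drops from 162.4 to 53.2 m³/s between t = 24 h and t = 40 h (Δt = 16 h).
k = −Δt / ln(Q₂/Q₁) = −16 / ln(53.2/162.4) = 14.3 h.

k ≈ 14.3 h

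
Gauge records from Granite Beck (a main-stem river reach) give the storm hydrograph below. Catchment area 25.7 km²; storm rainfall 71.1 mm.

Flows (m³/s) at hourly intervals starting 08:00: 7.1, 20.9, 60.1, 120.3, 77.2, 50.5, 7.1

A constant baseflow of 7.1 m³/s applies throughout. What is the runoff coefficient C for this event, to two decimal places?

ΣQ_DR = 293.5 m³/s; V = ΣQ_DR·Δt = 1.057 × 10^6 m³.
Runoff depth d = V / A = 41.11 mm.
C = d / P = 41.11 / 71.1 = 0.58.

C ≈ 0.58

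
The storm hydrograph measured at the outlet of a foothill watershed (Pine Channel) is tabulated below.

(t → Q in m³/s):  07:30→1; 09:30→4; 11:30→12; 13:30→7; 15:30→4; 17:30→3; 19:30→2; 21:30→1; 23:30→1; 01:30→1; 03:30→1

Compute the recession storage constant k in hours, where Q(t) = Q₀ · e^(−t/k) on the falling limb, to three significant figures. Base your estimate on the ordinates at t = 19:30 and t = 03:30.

k ≈ 11.5 h

On the falling limb, Q drops from 2 to 1 m³/s between t = 19:30 and t = 03:30 (Δt = 8 h).
k = −Δt / ln(Q₂/Q₁) = −8 / ln(1/2) = 11.5 h.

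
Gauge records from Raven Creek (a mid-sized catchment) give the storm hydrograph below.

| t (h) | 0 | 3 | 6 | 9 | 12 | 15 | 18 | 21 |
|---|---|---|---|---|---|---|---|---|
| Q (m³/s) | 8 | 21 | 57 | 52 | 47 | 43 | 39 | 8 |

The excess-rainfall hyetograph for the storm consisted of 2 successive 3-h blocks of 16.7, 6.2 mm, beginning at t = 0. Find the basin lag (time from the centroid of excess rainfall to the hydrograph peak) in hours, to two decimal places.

Centroid of excess rainfall: t_c = Σ P_i·t̄_i / ΣP_i = 2.3122 h (block centres at 1.5, 4.5 h).
Hydrograph peak occurs at t = 6 h, so basin lag t_L = 6 − 2.3122 = 3.69 h.

t_L ≈ 3.69 h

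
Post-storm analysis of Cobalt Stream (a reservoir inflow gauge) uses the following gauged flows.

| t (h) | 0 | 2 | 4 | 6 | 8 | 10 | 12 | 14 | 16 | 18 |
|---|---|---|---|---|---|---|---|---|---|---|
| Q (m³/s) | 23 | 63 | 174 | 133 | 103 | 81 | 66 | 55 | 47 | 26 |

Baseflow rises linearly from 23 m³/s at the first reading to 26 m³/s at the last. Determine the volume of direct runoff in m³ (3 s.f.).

V ≈ 3.79 × 10^6 m³

Direct-runoff ordinates (Q − Q_b): 0.00, 39.67, 150.33, 109.00, 78.67, 56.33, 41.00, 29.67, 21.33, 0.00 m³/s.
ΣQ_DR = 526.0 m³/s.
With Δt = 2 h = 7200 s, V = ΣQ_DR · Δt = 526.0 × 7200 = 3.79 × 10^6 m³.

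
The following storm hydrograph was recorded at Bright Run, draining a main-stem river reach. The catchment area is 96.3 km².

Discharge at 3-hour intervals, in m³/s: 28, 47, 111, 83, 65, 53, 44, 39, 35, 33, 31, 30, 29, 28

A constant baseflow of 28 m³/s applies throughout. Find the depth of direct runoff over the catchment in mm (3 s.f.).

Direct runoff: 0.0, 19.0, 83.0, 55.0, 37.0, 25.0, 16.0, 11.0, 7.0, 5.0, 3.0, 2.0, 1.0, 0.0 m³/s; ΣQ_DR = 264.0 m³/s.
V = ΣQ_DR · Δt = 264.0 × 10800 s = 2.851 × 10^6 m³.
Over A = 96.3 km², depth = V / A = 29.6 mm.

d ≈ 29.6 mm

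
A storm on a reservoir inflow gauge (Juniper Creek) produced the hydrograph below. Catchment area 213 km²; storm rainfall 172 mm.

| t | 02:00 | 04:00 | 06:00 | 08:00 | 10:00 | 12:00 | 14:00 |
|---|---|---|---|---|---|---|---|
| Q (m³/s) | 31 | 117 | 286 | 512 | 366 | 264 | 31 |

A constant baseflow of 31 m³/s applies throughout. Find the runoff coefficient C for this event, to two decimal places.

C ≈ 0.27

ΣQ_DR = 1390 m³/s; V = ΣQ_DR·Δt = 1.001 × 10^7 m³.
Runoff depth d = V / A = 46.99 mm.
C = d / P = 46.99 / 172 = 0.27.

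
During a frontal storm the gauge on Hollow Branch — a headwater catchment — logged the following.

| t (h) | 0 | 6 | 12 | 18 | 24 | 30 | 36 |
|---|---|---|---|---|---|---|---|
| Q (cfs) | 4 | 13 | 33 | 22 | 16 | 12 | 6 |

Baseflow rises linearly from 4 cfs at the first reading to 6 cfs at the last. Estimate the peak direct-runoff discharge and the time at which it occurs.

Subtracting baseflow gives direct-runoff ordinates: 0.00, 8.67, 28.33, 17.00, 10.67, 6.33, 0.00 cfs.
The maximum is 28.33 cfs, occurring at the reading for t = 12 h.

Q_p = 28.33 cfs at t = 12 h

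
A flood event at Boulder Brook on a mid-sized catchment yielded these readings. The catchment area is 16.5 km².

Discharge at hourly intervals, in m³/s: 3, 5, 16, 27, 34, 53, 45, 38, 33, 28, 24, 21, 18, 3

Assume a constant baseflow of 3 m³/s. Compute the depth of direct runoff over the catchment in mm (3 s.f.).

d ≈ 66.8 mm

Direct runoff: 0.0, 2.0, 13.0, 24.0, 31.0, 50.0, 42.0, 35.0, 30.0, 25.0, 21.0, 18.0, 15.0, 0.0 m³/s; ΣQ_DR = 306.0 m³/s.
V = ΣQ_DR · Δt = 306.0 × 3600 s = 1.102 × 10^6 m³.
Over A = 16.5 km², depth = V / A = 66.8 mm.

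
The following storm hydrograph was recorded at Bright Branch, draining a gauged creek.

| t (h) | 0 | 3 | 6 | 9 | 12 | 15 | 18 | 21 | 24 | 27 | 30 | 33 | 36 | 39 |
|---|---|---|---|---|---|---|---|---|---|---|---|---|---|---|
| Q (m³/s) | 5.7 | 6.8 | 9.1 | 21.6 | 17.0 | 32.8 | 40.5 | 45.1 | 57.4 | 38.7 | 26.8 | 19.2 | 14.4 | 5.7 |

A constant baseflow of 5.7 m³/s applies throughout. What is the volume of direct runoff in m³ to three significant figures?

Direct-runoff ordinates (Q − Q_b): 0.0, 1.1, 3.4, 15.9, 11.3, 27.1, 34.8, 39.4, 51.7, 33.0, 21.1, 13.5, 8.7, 0.0 m³/s.
ΣQ_DR = 261.0 m³/s.
With Δt = 3 h = 10800 s, V = ΣQ_DR · Δt = 261.0 × 10800 = 2.82 × 10^6 m³.

V ≈ 2.82 × 10^6 m³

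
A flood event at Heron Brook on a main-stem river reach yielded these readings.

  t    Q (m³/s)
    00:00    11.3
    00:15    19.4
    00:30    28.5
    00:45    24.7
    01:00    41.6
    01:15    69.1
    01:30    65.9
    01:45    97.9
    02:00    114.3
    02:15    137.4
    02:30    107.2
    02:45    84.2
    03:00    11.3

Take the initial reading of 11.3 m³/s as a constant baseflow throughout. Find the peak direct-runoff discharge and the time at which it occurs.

Subtracting baseflow gives direct-runoff ordinates: 0.0, 8.1, 17.2, 13.4, 30.3, 57.8, 54.6, 86.6, 103.0, 126.1, 95.9, 72.9, 0.0 m³/s.
The maximum is 126.1 m³/s, occurring at the reading for t = 02:15.

Q_p = 126.1 m³/s at t = 02:15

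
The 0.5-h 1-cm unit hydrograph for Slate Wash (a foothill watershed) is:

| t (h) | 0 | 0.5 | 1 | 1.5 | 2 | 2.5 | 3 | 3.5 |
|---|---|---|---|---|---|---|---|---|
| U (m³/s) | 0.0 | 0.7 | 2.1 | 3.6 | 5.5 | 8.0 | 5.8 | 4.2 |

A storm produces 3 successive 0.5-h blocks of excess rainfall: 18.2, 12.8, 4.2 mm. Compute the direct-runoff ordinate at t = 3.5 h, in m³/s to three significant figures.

Q ≈ 18.4 m³/s

By discrete convolution, Q_j = Σ (P_i / 10 mm) · U_{j−i}.
At t = 3.5 h (j=7): Q = (18.2/10)·4.2 + (12.8/10)·5.8 + (4.2/10)·8.0 = 18.4 m³/s.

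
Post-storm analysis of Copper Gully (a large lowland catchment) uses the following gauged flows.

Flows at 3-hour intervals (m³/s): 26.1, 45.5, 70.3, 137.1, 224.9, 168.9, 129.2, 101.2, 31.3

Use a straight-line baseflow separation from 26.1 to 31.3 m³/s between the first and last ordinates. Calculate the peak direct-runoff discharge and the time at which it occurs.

Q_p = 196.20 m³/s at t = 12 h

Subtracting baseflow gives direct-runoff ordinates: 0.00, 18.75, 42.90, 109.05, 196.20, 139.55, 99.20, 70.55, 0.00 m³/s.
The maximum is 196.20 m³/s, occurring at the reading for t = 12 h.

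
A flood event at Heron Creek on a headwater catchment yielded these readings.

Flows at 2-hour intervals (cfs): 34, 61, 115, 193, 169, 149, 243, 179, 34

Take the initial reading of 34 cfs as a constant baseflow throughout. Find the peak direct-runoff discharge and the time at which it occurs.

Subtracting baseflow gives direct-runoff ordinates: 0.0, 27.0, 81.0, 159.0, 135.0, 115.0, 209.0, 145.0, 0.0 cfs.
The maximum is 209.0 cfs, occurring at the reading for t = 12 h.

Q_p = 209.0 cfs at t = 12 h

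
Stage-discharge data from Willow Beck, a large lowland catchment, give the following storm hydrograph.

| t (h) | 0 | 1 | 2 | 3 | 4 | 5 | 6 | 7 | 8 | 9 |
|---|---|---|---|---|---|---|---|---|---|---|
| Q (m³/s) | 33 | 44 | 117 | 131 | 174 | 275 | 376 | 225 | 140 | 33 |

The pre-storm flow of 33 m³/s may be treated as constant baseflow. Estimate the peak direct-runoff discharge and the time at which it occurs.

Q_p = 343.0 m³/s at t = 6 h

Subtracting baseflow gives direct-runoff ordinates: 0.0, 11.0, 84.0, 98.0, 141.0, 242.0, 343.0, 192.0, 107.0, 0.0 m³/s.
The maximum is 343.0 m³/s, occurring at the reading for t = 6 h.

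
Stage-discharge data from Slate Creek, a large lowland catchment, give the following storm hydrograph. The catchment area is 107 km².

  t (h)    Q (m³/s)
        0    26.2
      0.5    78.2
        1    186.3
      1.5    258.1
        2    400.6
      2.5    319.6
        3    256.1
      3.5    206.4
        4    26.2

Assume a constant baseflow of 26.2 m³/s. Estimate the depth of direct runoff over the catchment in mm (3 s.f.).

d ≈ 25.6 mm

Direct runoff: 0.0, 52.0, 160.1, 231.9, 374.4, 293.4, 229.9, 180.2, 0.0 m³/s; ΣQ_DR = 1522 m³/s.
V = ΣQ_DR · Δt = 1522 × 1800 s = 2.739 × 10^6 m³.
Over A = 107 km², depth = V / A = 25.6 mm.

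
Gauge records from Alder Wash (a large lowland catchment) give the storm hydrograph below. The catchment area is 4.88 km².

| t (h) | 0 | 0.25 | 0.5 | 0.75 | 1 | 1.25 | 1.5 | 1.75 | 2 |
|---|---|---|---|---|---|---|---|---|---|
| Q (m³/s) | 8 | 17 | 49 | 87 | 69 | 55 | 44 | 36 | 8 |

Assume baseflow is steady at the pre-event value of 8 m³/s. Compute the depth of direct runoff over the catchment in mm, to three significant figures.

d ≈ 55.5 mm

Direct runoff: 0.0, 9.0, 41.0, 79.0, 61.0, 47.0, 36.0, 28.0, 0.0 m³/s; ΣQ_DR = 301.0 m³/s.
V = ΣQ_DR · Δt = 301.0 × 900 s = 2.709 × 10^5 m³.
Over A = 4.88 km², depth = V / A = 55.5 mm.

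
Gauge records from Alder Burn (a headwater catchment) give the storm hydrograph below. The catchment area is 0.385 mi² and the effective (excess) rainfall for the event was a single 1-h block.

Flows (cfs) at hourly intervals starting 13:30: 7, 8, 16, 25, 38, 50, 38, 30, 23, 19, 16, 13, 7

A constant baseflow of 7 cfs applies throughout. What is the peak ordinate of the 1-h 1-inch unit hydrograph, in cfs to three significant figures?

U_p ≈ 53.7 cfs

Direct runoff: 0.0, 1.0, 9.0, 18.0, 31.0, 43.0, 31.0, 23.0, 16.0, 12.0, 9.0, 6.0, 0.0 cfs; ΣQ_DR = 199.0 cfs, peak = 43.0 cfs.
Runoff depth d = ΣQ_DR·Δt / A = 199.0 × 3600 / (0.385 mi²) = 0.8010 in.
The 1-inch UH is the DRH scaled by (1 in)/d, so U_p = 43.0 × 1/0.8010 = 53.7 cfs.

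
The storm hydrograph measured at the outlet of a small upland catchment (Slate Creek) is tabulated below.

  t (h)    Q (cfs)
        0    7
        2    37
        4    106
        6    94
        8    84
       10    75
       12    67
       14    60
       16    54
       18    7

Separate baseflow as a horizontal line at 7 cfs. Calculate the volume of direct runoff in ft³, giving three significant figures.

V ≈ 3.75 × 10^6 ft³

Direct-runoff ordinates (Q − Q_b): 0.0, 30.0, 99.0, 87.0, 77.0, 68.0, 60.0, 53.0, 47.0, 0.0 cfs.
ΣQ_DR = 521.0 cfs.
With Δt = 2 h = 7200 s, V = ΣQ_DR · Δt = 521.0 × 7200 = 3.75 × 10^6 ft³.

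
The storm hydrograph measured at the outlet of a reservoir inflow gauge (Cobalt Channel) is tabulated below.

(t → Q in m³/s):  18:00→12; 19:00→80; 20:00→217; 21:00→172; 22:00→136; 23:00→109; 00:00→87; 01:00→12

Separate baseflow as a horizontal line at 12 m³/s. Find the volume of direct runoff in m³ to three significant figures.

Direct-runoff ordinates (Q − Q_b): 0.0, 68.0, 205.0, 160.0, 124.0, 97.0, 75.0, 0.0 m³/s.
ΣQ_DR = 729.0 m³/s.
With Δt = 1 h = 3600 s, V = ΣQ_DR · Δt = 729.0 × 3600 = 2.62 × 10^6 m³.

V ≈ 2.62 × 10^6 m³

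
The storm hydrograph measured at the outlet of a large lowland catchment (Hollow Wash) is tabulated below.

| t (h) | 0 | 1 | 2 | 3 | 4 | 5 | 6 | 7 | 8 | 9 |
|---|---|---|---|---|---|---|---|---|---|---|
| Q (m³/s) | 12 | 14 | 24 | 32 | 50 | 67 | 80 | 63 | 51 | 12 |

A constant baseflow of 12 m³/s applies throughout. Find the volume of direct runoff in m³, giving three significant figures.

V ≈ 1.03 × 10^6 m³

Direct-runoff ordinates (Q − Q_b): 0.0, 2.0, 12.0, 20.0, 38.0, 55.0, 68.0, 51.0, 39.0, 0.0 m³/s.
ΣQ_DR = 285.0 m³/s.
With Δt = 1 h = 3600 s, V = ΣQ_DR · Δt = 285.0 × 3600 = 1.03 × 10^6 m³.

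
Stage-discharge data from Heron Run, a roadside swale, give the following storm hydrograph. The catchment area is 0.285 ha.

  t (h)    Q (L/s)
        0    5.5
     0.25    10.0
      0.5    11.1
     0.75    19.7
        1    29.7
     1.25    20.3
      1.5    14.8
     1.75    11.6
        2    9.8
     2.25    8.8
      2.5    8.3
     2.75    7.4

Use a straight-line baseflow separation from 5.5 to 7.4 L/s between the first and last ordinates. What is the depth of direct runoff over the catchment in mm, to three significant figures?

Direct runoff: 0.00, 4.33, 5.25, 13.68, 23.51, 13.94, 8.26, 4.89, 2.92, 1.75, 1.07, 0.00 L/s; ΣQ_DR = 79.60 L/s.
V = ΣQ_DR · Δt = 79.60 × 900 s = 71640 L.
Over A = 0.285 ha, depth = V / A = 25.1 mm.

d ≈ 25.1 mm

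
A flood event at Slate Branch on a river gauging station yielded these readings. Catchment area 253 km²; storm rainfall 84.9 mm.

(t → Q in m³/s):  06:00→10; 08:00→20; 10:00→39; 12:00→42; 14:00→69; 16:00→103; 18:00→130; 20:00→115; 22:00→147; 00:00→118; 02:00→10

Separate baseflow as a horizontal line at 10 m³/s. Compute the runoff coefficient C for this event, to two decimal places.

ΣQ_DR = 693.0 m³/s; V = ΣQ_DR·Δt = 4.990 × 10^6 m³.
Runoff depth d = V / A = 19.72 mm.
C = d / P = 19.72 / 84.9 = 0.23.

C ≈ 0.23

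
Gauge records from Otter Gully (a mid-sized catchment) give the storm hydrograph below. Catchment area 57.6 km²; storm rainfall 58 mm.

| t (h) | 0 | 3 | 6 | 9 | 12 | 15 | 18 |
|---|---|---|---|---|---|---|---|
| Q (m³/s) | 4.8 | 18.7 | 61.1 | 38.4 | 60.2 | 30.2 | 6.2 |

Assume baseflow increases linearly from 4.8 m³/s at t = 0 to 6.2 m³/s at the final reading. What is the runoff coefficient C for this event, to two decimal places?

ΣQ_DR = 181.1 m³/s; V = ΣQ_DR·Δt = 1.956 × 10^6 m³.
Runoff depth d = V / A = 33.96 mm.
C = d / P = 33.96 / 58 = 0.59.

C ≈ 0.59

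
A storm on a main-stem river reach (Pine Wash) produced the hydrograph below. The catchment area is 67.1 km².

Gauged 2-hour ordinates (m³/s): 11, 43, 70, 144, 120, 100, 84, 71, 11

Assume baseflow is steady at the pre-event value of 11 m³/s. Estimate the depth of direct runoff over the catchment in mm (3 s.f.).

d ≈ 59.6 mm

Direct runoff: 0.0, 32.0, 59.0, 133.0, 109.0, 89.0, 73.0, 60.0, 0.0 m³/s; ΣQ_DR = 555.0 m³/s.
V = ΣQ_DR · Δt = 555.0 × 7200 s = 3.996 × 10^6 m³.
Over A = 67.1 km², depth = V / A = 59.6 mm.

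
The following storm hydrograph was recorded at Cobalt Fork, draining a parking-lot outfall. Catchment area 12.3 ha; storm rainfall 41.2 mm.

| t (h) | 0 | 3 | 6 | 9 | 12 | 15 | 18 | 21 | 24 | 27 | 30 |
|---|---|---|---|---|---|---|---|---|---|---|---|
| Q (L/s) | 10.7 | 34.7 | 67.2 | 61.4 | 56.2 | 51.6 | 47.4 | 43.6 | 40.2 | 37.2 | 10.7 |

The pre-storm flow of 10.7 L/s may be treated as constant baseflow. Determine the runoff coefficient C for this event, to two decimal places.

ΣQ_DR = 343.2 L/s; V = ΣQ_DR·Δt = 3.707 × 10^6 L.
Runoff depth d = V / A = 30.13 mm.
C = d / P = 30.13 / 41.2 = 0.73.

C ≈ 0.73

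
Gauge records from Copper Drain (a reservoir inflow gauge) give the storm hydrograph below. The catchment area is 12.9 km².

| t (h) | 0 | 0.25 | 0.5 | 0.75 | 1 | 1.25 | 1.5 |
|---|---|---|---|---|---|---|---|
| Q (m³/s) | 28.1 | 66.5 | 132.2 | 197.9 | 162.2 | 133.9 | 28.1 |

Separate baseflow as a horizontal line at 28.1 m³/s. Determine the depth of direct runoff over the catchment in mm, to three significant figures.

Direct runoff: 0.0, 38.4, 104.1, 169.8, 134.1, 105.8, 0.0 m³/s; ΣQ_DR = 552.2 m³/s.
V = ΣQ_DR · Δt = 552.2 × 900 s = 4.970 × 10^5 m³.
Over A = 12.9 km², depth = V / A = 38.5 mm.

d ≈ 38.5 mm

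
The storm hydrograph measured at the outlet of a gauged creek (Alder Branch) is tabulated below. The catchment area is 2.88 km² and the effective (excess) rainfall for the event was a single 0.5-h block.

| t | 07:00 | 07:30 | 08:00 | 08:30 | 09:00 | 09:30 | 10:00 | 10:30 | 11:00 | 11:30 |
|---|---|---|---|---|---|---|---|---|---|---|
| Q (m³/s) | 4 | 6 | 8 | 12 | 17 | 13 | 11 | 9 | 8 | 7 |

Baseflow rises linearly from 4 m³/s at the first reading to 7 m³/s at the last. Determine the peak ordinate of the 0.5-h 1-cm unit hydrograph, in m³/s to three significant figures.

U_p ≈ 4.67 m³/s

Direct runoff: 0.00, 1.67, 3.33, 7.00, 11.67, 7.33, 5.00, 2.67, 1.33, 0.00 m³/s; ΣQ_DR = 40.00 m³/s, peak = 11.67 m³/s.
Runoff depth d = ΣQ_DR·Δt / A = 40.00 × 1800 / (2.88 km²) = 25.00 mm.
The 1-cm UH is the DRH scaled by (10 mm)/d, so U_p = 11.67 × 10/25.00 = 4.67 m³/s.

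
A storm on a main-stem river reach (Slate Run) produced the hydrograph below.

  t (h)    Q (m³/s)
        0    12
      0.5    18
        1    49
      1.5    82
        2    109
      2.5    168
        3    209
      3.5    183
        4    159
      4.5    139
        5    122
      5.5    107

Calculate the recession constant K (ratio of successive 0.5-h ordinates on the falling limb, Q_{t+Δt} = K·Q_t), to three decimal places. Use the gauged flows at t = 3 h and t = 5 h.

K ≈ 0.874

Using the recession-limb readings at t = 3 h and t = 5 h: Q falls from 209 to 122 m³/s over 4 intervals.
K = (Q₂/Q₁)^(1/4) = (122/209)^(1/4) = 0.874.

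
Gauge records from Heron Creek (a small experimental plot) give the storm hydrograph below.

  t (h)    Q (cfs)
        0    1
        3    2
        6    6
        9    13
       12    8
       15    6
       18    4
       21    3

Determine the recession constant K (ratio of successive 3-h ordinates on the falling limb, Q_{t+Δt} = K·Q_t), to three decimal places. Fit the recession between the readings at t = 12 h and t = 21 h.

K ≈ 0.721

Using the recession-limb readings at t = 12 h and t = 21 h: Q falls from 8 to 3 cfs over 3 intervals.
K = (Q₂/Q₁)^(1/3) = (3/8)^(1/3) = 0.721.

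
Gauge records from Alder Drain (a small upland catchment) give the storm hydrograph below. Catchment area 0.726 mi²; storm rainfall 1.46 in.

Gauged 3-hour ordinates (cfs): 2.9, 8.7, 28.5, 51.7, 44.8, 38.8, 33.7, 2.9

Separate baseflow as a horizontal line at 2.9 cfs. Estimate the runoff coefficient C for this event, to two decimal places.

ΣQ_DR = 188.8 cfs; V = ΣQ_DR·Δt = 2.039 × 10^6 ft³.
Runoff depth d = V / A = 1.209 in.
C = d / P = 1.209 / 1.46 = 0.83.

C ≈ 0.83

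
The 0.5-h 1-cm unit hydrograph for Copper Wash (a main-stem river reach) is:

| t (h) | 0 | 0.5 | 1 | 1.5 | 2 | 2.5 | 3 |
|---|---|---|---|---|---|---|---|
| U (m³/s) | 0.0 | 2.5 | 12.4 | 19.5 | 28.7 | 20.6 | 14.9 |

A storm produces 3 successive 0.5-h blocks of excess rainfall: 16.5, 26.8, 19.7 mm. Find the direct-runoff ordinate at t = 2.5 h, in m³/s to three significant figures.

By discrete convolution, Q_j = Σ (P_i / 10 mm) · U_{j−i}.
At t = 2.5 h (j=5): Q = (16.5/10)·20.6 + (26.8/10)·28.7 + (19.7/10)·19.5 = 149 m³/s.

Q ≈ 149 m³/s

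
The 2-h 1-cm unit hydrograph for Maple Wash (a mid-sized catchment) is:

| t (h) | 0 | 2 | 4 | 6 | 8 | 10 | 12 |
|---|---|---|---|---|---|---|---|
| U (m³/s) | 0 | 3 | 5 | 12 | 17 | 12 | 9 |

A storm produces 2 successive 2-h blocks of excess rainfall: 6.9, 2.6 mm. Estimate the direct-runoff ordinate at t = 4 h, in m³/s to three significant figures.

Q ≈ 4.23 m³/s

By discrete convolution, Q_j = Σ (P_i / 10 mm) · U_{j−i}.
At t = 4 h (j=2): Q = (6.9/10)·5 + (2.6/10)·3 = 4.23 m³/s.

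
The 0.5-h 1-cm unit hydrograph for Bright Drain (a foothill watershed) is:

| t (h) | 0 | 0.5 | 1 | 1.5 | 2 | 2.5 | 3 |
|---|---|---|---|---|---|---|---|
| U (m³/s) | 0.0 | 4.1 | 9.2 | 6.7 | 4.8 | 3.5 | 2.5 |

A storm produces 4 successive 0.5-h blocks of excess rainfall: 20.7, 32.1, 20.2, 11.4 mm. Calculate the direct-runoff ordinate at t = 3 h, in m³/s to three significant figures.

By discrete convolution, Q_j = Σ (P_i / 10 mm) · U_{j−i}.
At t = 3 h (j=6): Q = (20.7/10)·2.5 + (32.1/10)·3.5 + (20.2/10)·4.8 + (11.4/10)·6.7 = 33.7 m³/s.

Q ≈ 33.7 m³/s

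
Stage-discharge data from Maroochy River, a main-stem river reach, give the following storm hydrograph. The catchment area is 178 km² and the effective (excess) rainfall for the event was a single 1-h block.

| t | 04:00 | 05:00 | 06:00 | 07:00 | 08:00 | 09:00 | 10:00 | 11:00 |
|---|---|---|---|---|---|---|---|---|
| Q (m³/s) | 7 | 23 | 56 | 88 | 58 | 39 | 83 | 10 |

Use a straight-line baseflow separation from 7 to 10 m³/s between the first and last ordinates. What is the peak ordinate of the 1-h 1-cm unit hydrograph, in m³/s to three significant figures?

Direct runoff: 0.00, 15.57, 48.14, 79.71, 49.29, 29.86, 73.43, 0.00 m³/s; ΣQ_DR = 296.0 m³/s, peak = 79.71 m³/s.
Runoff depth d = ΣQ_DR·Δt / A = 296.0 × 3600 / (178 km²) = 5.987 mm.
The 1-cm UH is the DRH scaled by (10 mm)/d, so U_p = 79.71 × 10/5.987 = 133 m³/s.

U_p ≈ 133 m³/s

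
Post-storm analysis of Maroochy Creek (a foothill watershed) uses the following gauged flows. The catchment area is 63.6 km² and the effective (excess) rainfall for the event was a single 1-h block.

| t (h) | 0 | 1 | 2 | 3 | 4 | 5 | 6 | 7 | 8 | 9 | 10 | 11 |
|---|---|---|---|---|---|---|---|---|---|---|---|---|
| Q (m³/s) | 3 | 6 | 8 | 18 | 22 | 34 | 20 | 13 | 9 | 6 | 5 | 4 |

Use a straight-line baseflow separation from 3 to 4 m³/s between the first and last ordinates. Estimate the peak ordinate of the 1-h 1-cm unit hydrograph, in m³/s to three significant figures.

Direct runoff: 0.00, 2.91, 4.82, 14.73, 18.64, 30.55, 16.45, 9.36, 5.27, 2.18, 1.09, 0.00 m³/s; ΣQ_DR = 106.0 m³/s, peak = 30.55 m³/s.
Runoff depth d = ΣQ_DR·Δt / A = 106.0 × 3600 / (63.6 km²) = 6.000 mm.
The 1-cm UH is the DRH scaled by (10 mm)/d, so U_p = 30.55 × 10/6.000 = 50.9 m³/s.

U_p ≈ 50.9 m³/s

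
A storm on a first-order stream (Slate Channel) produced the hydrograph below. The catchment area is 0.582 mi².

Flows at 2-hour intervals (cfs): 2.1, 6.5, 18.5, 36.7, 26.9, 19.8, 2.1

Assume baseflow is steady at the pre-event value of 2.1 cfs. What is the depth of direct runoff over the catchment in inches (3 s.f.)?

d ≈ 0.521 in

Direct runoff: 0.0, 4.4, 16.4, 34.6, 24.8, 17.7, 0.0 cfs; ΣQ_DR = 97.90 cfs.
V = ΣQ_DR · Δt = 97.90 × 7200 s = 7.049 × 10^5 ft³.
Over A = 0.582 mi², depth = V / A = 0.521 in.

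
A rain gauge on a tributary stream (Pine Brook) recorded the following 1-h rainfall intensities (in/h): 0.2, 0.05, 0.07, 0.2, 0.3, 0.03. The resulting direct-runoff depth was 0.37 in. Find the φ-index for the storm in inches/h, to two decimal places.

Only the 3 blocks with intensity above φ contribute runoff: 0.2, 0.2, 0.3 in/h.
Σ(I−φ)·Δt = d  ⇒  (0.2+0.2+0.3 − 3φ)·1 = 0.37
φ = (0.7000 − 0.37/1) / 3 = 0.11 in/h.

φ ≈ 0.11 in/h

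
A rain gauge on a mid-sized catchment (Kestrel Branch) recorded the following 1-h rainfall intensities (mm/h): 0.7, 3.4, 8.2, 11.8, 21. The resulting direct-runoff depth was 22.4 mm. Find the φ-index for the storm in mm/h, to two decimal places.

φ ≈ 6.20 mm/h

Only the 3 blocks with intensity above φ contribute runoff: 8.2, 11.8, 21 mm/h.
Σ(I−φ)·Δt = d  ⇒  (8.2+11.8+21 − 3φ)·1 = 22.4
φ = (41.00 − 22.4/1) / 3 = 6.20 mm/h.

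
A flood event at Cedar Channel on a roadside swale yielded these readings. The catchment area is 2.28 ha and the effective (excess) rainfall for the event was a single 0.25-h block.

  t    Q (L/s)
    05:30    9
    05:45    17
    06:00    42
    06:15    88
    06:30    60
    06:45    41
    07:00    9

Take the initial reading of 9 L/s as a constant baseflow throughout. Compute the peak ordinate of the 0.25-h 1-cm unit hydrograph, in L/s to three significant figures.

Direct runoff: 0.0, 8.0, 33.0, 79.0, 51.0, 32.0, 0.0 L/s; ΣQ_DR = 203.0 L/s, peak = 79.0 L/s.
Runoff depth d = ΣQ_DR·Δt / A = 203.0 × 900 / (2.28 ha) = 8.013 mm.
The 1-cm UH is the DRH scaled by (10 mm)/d, so U_p = 79.0 × 10/8.013 = 98.6 L/s.

U_p ≈ 98.6 L/s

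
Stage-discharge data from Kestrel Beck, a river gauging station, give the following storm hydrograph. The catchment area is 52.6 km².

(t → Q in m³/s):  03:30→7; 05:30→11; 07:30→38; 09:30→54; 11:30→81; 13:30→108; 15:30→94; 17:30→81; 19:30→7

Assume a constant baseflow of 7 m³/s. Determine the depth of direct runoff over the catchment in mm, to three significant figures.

Direct runoff: 0.0, 4.0, 31.0, 47.0, 74.0, 101.0, 87.0, 74.0, 0.0 m³/s; ΣQ_DR = 418.0 m³/s.
V = ΣQ_DR · Δt = 418.0 × 7200 s = 3.010 × 10^6 m³.
Over A = 52.6 km², depth = V / A = 57.2 mm.

d ≈ 57.2 mm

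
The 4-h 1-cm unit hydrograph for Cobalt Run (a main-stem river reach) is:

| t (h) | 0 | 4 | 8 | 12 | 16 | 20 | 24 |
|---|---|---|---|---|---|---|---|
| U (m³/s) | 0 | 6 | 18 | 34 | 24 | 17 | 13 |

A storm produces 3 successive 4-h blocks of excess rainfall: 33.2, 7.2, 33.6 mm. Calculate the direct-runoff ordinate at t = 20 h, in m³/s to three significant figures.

By discrete convolution, Q_j = Σ (P_i / 10 mm) · U_{j−i}.
At t = 20 h (j=5): Q = (33.2/10)·17 + (7.2/10)·24 + (33.6/10)·34 = 188 m³/s.

Q ≈ 188 m³/s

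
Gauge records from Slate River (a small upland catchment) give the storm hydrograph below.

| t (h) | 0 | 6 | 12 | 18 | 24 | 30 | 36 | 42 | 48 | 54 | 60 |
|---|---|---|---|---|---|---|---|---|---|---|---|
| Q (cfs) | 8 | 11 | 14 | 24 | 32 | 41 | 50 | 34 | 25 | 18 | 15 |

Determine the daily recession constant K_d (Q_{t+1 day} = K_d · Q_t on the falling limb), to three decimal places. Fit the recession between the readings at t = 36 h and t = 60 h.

K_d ≈ 0.300

Between t = 36 h and t = 60 h the flow falls from 50 to 15 cfs over 4×6 h = 24 h.
Per-interval ratio K = (15/50)^(1/4) = 0.7401; K_d = K^(24/6) = 0.300.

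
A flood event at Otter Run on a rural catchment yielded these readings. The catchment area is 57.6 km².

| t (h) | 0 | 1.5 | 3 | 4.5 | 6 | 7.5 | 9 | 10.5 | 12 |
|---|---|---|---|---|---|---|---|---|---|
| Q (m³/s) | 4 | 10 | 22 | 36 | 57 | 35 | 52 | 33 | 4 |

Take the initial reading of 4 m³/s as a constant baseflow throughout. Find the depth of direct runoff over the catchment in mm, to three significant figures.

d ≈ 20.3 mm

Direct runoff: 0.0, 6.0, 18.0, 32.0, 53.0, 31.0, 48.0, 29.0, 0.0 m³/s; ΣQ_DR = 217.0 m³/s.
V = ΣQ_DR · Δt = 217.0 × 5400 s = 1.172 × 10^6 m³.
Over A = 57.6 km², depth = V / A = 20.3 mm.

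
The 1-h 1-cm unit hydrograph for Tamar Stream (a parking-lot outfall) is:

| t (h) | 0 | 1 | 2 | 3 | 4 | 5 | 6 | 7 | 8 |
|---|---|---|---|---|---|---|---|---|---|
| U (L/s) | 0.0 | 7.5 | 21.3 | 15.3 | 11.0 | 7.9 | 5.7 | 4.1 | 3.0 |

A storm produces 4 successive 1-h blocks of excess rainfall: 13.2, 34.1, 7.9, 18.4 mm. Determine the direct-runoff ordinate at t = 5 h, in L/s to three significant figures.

Q ≈ 99.2 L/s

By discrete convolution, Q_j = Σ (P_i / 10 mm) · U_{j−i}.
At t = 5 h (j=5): Q = (13.2/10)·7.9 + (34.1/10)·11.0 + (7.9/10)·15.3 + (18.4/10)·21.3 = 99.2 L/s.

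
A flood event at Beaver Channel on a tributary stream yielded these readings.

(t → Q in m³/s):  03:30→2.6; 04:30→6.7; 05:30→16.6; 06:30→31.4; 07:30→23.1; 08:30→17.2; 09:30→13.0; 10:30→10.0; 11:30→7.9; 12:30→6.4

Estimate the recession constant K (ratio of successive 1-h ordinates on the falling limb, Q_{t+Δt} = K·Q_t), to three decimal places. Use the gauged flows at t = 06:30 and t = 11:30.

Using the recession-limb readings at t = 06:30 and t = 11:30: Q falls from 31.4 to 7.9 m³/s over 5 intervals.
K = (Q₂/Q₁)^(1/5) = (7.9/31.4)^(1/5) = 0.759.

K ≈ 0.759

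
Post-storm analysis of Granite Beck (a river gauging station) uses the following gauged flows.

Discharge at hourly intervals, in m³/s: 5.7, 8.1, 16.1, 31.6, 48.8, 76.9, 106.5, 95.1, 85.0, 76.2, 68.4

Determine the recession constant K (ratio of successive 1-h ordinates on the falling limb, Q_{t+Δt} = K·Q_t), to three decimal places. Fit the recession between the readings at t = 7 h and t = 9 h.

K ≈ 0.895

Using the recession-limb readings at t = 7 h and t = 9 h: Q falls from 95.1 to 76.2 m³/s over 2 intervals.
K = (Q₂/Q₁)^(1/2) = (76.2/95.1)^(1/2) = 0.895.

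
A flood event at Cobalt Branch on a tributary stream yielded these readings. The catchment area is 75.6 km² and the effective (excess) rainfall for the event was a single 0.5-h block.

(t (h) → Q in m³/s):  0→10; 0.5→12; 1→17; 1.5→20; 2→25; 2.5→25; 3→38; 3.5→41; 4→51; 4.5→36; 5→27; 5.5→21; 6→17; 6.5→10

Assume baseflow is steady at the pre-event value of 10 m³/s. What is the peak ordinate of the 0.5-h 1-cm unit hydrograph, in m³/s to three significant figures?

Direct runoff: 0.0, 2.0, 7.0, 10.0, 15.0, 15.0, 28.0, 31.0, 41.0, 26.0, 17.0, 11.0, 7.0, 0.0 m³/s; ΣQ_DR = 210.0 m³/s, peak = 41.0 m³/s.
Runoff depth d = ΣQ_DR·Δt / A = 210.0 × 1800 / (75.6 km²) = 5.000 mm.
The 1-cm UH is the DRH scaled by (10 mm)/d, so U_p = 41.0 × 10/5.000 = 82.0 m³/s.

U_p ≈ 82.0 m³/s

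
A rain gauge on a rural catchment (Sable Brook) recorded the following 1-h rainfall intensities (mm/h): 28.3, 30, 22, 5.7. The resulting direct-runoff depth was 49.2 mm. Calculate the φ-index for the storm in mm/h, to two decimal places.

φ ≈ 10.37 mm/h

Only the 3 blocks with intensity above φ contribute runoff: 28.3, 30, 22 mm/h.
Σ(I−φ)·Δt = d  ⇒  (28.3+30+22 − 3φ)·1 = 49.2
φ = (80.30 − 49.2/1) / 3 = 10.37 mm/h.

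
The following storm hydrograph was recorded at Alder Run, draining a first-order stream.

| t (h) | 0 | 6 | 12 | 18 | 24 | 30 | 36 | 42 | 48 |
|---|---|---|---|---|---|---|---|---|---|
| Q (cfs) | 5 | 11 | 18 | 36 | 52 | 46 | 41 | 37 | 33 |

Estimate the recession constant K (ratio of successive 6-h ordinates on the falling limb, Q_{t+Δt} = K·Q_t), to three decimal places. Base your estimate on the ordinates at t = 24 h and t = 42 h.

K ≈ 0.893

Using the recession-limb readings at t = 24 h and t = 42 h: Q falls from 52 to 37 cfs over 3 intervals.
K = (Q₂/Q₁)^(1/3) = (37/52)^(1/3) = 0.893.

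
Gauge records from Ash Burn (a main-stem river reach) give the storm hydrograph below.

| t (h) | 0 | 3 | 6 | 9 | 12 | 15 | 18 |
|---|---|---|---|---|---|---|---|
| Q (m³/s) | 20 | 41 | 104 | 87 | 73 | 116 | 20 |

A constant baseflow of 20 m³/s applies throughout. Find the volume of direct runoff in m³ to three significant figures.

Direct-runoff ordinates (Q − Q_b): 0.0, 21.0, 84.0, 67.0, 53.0, 96.0, 0.0 m³/s.
ΣQ_DR = 321.0 m³/s.
With Δt = 3 h = 10800 s, V = ΣQ_DR · Δt = 321.0 × 10800 = 3.47 × 10^6 m³.

V ≈ 3.47 × 10^6 m³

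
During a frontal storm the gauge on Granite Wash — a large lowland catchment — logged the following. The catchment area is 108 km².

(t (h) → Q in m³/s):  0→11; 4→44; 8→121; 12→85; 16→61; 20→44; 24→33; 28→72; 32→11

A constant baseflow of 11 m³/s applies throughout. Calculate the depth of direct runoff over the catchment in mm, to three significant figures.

Direct runoff: 0.0, 33.0, 110.0, 74.0, 50.0, 33.0, 22.0, 61.0, 0.0 m³/s; ΣQ_DR = 383.0 m³/s.
V = ΣQ_DR · Δt = 383.0 × 14400 s = 5.515 × 10^6 m³.
Over A = 108 km², depth = V / A = 51.1 mm.

d ≈ 51.1 mm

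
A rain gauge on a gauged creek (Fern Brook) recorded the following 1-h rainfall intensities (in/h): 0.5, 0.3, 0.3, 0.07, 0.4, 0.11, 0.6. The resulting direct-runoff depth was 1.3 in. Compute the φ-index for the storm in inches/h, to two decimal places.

φ ≈ 0.16 in/h

Only the 5 blocks with intensity above φ contribute runoff: 0.5, 0.3, 0.3, 0.4, 0.6 in/h.
Σ(I−φ)·Δt = d  ⇒  (0.5+0.3+0.3+0.4+0.6 − 5φ)·1 = 1.3
φ = (2.100 − 1.3/1) / 5 = 0.16 in/h.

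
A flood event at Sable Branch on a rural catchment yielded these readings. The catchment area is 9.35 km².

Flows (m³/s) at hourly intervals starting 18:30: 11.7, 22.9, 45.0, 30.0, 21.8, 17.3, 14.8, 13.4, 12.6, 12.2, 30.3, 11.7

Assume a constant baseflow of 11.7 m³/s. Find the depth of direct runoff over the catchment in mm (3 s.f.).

Direct runoff: 0.0, 11.2, 33.3, 18.3, 10.1, 5.6, 3.1, 1.7, 0.9, 0.5, 18.6, 0.0 m³/s; ΣQ_DR = 103.3 m³/s.
V = ΣQ_DR · Δt = 103.3 × 3600 s = 3.719 × 10^5 m³.
Over A = 9.35 km², depth = V / A = 39.8 mm.

d ≈ 39.8 mm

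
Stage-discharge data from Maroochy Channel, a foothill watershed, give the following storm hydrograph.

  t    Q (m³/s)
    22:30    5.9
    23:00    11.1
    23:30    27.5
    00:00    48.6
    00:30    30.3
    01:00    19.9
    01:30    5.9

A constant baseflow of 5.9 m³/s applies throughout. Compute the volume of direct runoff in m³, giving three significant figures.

Direct-runoff ordinates (Q − Q_b): 0.0, 5.2, 21.6, 42.7, 24.4, 14.0, 0.0 m³/s.
ΣQ_DR = 107.9 m³/s.
With Δt = 0.5 h = 1800 s, V = ΣQ_DR · Δt = 107.9 × 1800 = 1.94 × 10^5 m³.

V ≈ 1.94 × 10^5 m³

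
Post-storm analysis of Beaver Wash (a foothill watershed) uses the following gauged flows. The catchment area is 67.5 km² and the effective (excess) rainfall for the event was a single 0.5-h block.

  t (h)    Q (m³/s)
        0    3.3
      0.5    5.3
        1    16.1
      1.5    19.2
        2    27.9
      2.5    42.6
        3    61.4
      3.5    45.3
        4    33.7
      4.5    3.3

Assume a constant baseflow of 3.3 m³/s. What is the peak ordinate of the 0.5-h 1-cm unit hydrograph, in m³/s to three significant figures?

U_p ≈ 96.8 m³/s

Direct runoff: 0.0, 2.0, 12.8, 15.9, 24.6, 39.3, 58.1, 42.0, 30.4, 0.0 m³/s; ΣQ_DR = 225.1 m³/s, peak = 58.1 m³/s.
Runoff depth d = ΣQ_DR·Δt / A = 225.1 × 1800 / (67.5 km²) = 6.003 mm.
The 1-cm UH is the DRH scaled by (10 mm)/d, so U_p = 58.1 × 10/6.003 = 96.8 m³/s.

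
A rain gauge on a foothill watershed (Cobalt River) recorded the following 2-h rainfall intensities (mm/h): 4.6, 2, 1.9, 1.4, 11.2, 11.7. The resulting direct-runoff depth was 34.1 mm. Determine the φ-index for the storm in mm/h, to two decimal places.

φ ≈ 3.48 mm/h

Only the 3 blocks with intensity above φ contribute runoff: 4.6, 11.2, 11.7 mm/h.
Σ(I−φ)·Δt = d  ⇒  (4.6+11.2+11.7 − 3φ)·2 = 34.1
φ = (27.50 − 34.1/2) / 3 = 3.48 mm/h.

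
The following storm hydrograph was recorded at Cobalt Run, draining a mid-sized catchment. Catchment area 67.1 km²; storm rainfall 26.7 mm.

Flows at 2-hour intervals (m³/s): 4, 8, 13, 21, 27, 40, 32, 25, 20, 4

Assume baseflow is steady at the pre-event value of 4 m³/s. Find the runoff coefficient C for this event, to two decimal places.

C ≈ 0.62

ΣQ_DR = 154.0 m³/s; V = ΣQ_DR·Δt = 1.109 × 10^6 m³.
Runoff depth d = V / A = 16.52 mm.
C = d / P = 16.52 / 26.7 = 0.62.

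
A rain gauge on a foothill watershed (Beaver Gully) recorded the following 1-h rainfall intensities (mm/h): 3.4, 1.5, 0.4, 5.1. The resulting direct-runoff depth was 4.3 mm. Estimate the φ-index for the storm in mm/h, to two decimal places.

Only the 2 blocks with intensity above φ contribute runoff: 3.4, 5.1 mm/h.
Σ(I−φ)·Δt = d  ⇒  (3.4+5.1 − 2φ)·1 = 4.3
φ = (8.500 − 4.3/1) / 2 = 2.10 mm/h.

φ ≈ 2.10 mm/h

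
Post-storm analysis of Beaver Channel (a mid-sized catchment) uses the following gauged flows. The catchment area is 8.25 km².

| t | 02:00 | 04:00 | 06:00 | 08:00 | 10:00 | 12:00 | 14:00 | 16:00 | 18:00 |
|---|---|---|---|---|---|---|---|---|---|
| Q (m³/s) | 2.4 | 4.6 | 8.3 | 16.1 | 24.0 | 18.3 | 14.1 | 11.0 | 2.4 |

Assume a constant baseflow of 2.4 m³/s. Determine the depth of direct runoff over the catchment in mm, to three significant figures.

Direct runoff: 0.0, 2.2, 5.9, 13.7, 21.6, 15.9, 11.7, 8.6, 0.0 m³/s; ΣQ_DR = 79.60 m³/s.
V = ΣQ_DR · Δt = 79.60 × 7200 s = 5.731 × 10^5 m³.
Over A = 8.25 km², depth = V / A = 69.5 mm.

d ≈ 69.5 mm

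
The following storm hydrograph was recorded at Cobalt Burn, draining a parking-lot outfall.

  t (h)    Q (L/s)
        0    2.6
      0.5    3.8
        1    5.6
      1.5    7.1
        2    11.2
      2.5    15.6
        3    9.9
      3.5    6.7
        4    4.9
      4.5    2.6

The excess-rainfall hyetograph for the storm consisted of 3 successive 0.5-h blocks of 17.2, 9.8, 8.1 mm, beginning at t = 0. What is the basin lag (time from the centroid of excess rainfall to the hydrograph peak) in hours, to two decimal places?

t_L ≈ 1.88 h

Centroid of excess rainfall: t_c = Σ P_i·t̄_i / ΣP_i = 0.6204 h (block centres at 0.25, 0.75, 1.25 h).
Hydrograph peak occurs at t = 2.5 h, so basin lag t_L = 2.5 − 0.6204 = 1.88 h.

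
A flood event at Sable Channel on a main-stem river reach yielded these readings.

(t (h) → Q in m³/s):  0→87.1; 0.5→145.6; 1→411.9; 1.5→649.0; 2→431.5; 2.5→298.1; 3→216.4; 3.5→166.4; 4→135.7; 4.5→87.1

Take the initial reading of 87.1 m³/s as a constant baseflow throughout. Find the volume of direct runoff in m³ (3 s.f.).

V ≈ 3.16 × 10^6 m³

Direct-runoff ordinates (Q − Q_b): 0.0, 58.5, 324.8, 561.9, 344.4, 211.0, 129.3, 79.3, 48.6, 0.0 m³/s.
ΣQ_DR = 1758 m³/s.
With Δt = 0.5 h = 1800 s, V = ΣQ_DR · Δt = 1758 × 1800 = 3.16 × 10^6 m³.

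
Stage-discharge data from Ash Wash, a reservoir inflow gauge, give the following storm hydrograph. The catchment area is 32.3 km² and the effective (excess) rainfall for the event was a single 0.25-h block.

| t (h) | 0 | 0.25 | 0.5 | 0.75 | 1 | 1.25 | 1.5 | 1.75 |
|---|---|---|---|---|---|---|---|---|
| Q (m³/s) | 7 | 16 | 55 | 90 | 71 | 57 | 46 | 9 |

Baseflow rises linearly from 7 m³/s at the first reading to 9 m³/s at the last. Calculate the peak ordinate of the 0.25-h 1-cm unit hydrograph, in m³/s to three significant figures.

U_p ≈ 103 m³/s

Direct runoff: 0.00, 8.71, 47.43, 82.14, 62.86, 48.57, 37.29, 0.00 m³/s; ΣQ_DR = 287.0 m³/s, peak = 82.14 m³/s.
Runoff depth d = ΣQ_DR·Δt / A = 287.0 × 900 / (32.3 km²) = 7.997 mm.
The 1-cm UH is the DRH scaled by (10 mm)/d, so U_p = 82.14 × 10/7.997 = 103 m³/s.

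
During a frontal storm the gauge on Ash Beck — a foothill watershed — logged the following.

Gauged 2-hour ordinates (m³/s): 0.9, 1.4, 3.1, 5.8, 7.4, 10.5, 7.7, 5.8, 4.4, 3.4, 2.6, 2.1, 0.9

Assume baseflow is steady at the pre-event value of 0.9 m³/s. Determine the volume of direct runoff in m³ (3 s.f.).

V ≈ 3.19 × 10^5 m³

Direct-runoff ordinates (Q − Q_b): 0.0, 0.5, 2.2, 4.9, 6.5, 9.6, 6.8, 4.9, 3.5, 2.5, 1.7, 1.2, 0.0 m³/s.
ΣQ_DR = 44.30 m³/s.
With Δt = 2 h = 7200 s, V = ΣQ_DR · Δt = 44.30 × 7200 = 3.19 × 10^5 m³.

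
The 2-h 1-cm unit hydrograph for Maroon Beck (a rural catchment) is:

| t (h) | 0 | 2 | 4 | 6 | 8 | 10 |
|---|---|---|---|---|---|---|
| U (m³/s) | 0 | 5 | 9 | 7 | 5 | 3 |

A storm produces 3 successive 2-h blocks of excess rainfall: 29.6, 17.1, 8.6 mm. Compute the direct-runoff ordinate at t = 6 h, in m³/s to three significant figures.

Q ≈ 40.4 m³/s

By discrete convolution, Q_j = Σ (P_i / 10 mm) · U_{j−i}.
At t = 6 h (j=3): Q = (29.6/10)·7 + (17.1/10)·9 + (8.6/10)·5 = 40.4 m³/s.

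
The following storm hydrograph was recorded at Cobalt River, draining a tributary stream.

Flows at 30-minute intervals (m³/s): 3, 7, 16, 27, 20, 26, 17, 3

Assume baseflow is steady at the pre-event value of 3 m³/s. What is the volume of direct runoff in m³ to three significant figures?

V ≈ 1.71 × 10^5 m³

Direct-runoff ordinates (Q − Q_b): 0.0, 4.0, 13.0, 24.0, 17.0, 23.0, 14.0, 0.0 m³/s.
ΣQ_DR = 95.00 m³/s.
With Δt = 0.5 h = 1800 s, V = ΣQ_DR · Δt = 95.00 × 1800 = 1.71 × 10^5 m³.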